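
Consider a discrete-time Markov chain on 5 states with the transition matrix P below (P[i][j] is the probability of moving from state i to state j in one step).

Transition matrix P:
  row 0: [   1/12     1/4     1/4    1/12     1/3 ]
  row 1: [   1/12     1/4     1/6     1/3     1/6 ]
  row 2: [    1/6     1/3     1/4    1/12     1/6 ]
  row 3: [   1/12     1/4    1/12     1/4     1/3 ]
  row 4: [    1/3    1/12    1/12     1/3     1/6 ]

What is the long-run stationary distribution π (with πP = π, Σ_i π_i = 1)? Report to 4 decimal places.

Balance equations π_j = Σ_i π_i·P[i][j]:
  π_0 = 1/12·π_0 + 1/12·π_1 + 1/6·π_2 + 1/12·π_3 + 1/3·π_4
  π_1 = 1/4·π_0 + 1/4·π_1 + 1/3·π_2 + 1/4·π_3 + 1/12·π_4
  π_2 = 1/4·π_0 + 1/6·π_1 + 1/4·π_2 + 1/12·π_3 + 1/12·π_4
  π_3 = 1/12·π_0 + 1/3·π_1 + 1/12·π_2 + 1/4·π_3 + 1/3·π_4
  normalize: π_0 + π_1 + π_2 + π_3 + π_4 = 1
Solving the linear system gives exactly π = [743/4823, 1081/4823, 739/4823, 1142/4823, 86/371].

π = [0.1541, 0.2241, 0.1532, 0.2368, 0.2318]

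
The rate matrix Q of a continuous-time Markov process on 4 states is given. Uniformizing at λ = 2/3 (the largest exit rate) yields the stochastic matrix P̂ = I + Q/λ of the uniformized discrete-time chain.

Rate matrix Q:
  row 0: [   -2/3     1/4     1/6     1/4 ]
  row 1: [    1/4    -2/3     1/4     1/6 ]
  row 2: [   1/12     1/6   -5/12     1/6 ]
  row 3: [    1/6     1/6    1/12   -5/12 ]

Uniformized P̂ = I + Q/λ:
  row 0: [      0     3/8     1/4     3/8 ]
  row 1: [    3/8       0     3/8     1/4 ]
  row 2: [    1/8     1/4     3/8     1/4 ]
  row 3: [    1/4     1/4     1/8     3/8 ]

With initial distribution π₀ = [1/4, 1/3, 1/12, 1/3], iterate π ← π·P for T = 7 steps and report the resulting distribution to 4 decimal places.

t=0: π = [0.2500, 0.3333, 0.0833, 0.3333]
t=1: π = [0.2188, 0.1979, 0.2604, 0.3229]
t=2: π = [0.1875, 0.2279, 0.2669, 0.3177]
t=3: π = [0.1982, 0.2165, 0.2721, 0.3132]
t=4: π = [0.1935, 0.2207, 0.2719, 0.3139]
t=5: π = [0.1952, 0.2190, 0.2723, 0.3134]
t=6: π = [0.1945, 0.2196, 0.2722, 0.3136]
t=7: π = [0.1948, 0.2194, 0.2723, 0.3135]

π = [0.1948, 0.2194, 0.2723, 0.3135]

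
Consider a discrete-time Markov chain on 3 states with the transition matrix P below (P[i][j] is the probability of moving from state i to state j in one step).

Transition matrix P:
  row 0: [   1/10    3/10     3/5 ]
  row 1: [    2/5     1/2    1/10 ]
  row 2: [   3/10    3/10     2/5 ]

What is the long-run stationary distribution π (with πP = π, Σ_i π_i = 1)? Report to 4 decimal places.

π = [0.2813, 0.3750, 0.3438]

Balance equations π_j = Σ_i π_i·P[i][j]:
  π_0 = 1/10·π_0 + 2/5·π_1 + 3/10·π_2
  π_1 = 3/10·π_0 + 1/2·π_1 + 3/10·π_2
  normalize: π_0 + π_1 + π_2 = 1
Solving the linear system gives exactly π = [9/32, 3/8, 11/32].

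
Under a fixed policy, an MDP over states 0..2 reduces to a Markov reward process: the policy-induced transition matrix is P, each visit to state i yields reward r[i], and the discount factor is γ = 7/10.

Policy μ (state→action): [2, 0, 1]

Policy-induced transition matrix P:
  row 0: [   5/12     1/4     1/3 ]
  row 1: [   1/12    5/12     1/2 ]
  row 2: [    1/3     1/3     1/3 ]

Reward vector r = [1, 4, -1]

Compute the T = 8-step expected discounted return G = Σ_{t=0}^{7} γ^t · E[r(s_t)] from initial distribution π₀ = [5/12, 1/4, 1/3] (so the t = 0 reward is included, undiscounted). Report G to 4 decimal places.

G = 3.7083

t=0: π = [0.4167, 0.2500, 0.3333], E[r] = 1.0833, γ^t·E[r] = 1.083333, running G = 1.083333
t=1: π = [0.3056, 0.3194, 0.3750], E[r] = 1.2083, γ^t·E[r] = 0.845833, running G = 1.929167
t=2: π = [0.2789, 0.3345, 0.3866], E[r] = 1.2303, γ^t·E[r] = 0.602859, running G = 2.532025
t=3: π = [0.2730, 0.3380, 0.3891], E[r] = 1.2357, γ^t·E[r] = 0.423854, running G = 2.955879
t=4: π = [0.2716, 0.3388, 0.3897], E[r] = 1.2369, γ^t·E[r] = 0.296987, running G = 3.252866
t=5: π = [0.2713, 0.3389, 0.3898], E[r] = 1.2372, γ^t·E[r] = 0.207937, running G = 3.460804
t=6: π = [0.2712, 0.3390, 0.3898], E[r] = 1.2373, γ^t·E[r] = 0.145564, running G = 3.606367
t=7: π = [0.2712, 0.3390, 0.3898], E[r] = 1.2373, γ^t·E[r] = 0.101896, running G = 3.708263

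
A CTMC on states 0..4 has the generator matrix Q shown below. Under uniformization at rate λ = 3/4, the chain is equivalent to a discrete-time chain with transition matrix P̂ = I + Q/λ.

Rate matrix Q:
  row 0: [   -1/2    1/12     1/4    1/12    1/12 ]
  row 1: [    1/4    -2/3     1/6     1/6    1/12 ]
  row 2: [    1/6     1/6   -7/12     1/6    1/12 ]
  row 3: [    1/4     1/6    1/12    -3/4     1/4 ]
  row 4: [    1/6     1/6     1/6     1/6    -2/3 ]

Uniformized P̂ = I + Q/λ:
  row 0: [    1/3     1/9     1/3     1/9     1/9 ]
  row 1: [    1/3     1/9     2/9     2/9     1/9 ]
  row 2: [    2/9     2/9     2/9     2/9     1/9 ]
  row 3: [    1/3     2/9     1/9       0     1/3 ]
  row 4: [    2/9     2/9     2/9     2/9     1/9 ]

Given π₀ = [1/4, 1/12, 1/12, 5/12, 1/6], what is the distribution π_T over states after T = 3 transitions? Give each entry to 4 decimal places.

π = [0.2913, 0.1716, 0.2358, 0.1534, 0.1479]

t=0: π = [0.2500, 0.0833, 0.0833, 0.4167, 0.1667]
t=1: π = [0.3056, 0.1852, 0.2037, 0.1019, 0.2037]
t=2: π = [0.2881, 0.1677, 0.2449, 0.1656, 0.1337]
t=3: π = [0.2913, 0.1716, 0.2358, 0.1534, 0.1479]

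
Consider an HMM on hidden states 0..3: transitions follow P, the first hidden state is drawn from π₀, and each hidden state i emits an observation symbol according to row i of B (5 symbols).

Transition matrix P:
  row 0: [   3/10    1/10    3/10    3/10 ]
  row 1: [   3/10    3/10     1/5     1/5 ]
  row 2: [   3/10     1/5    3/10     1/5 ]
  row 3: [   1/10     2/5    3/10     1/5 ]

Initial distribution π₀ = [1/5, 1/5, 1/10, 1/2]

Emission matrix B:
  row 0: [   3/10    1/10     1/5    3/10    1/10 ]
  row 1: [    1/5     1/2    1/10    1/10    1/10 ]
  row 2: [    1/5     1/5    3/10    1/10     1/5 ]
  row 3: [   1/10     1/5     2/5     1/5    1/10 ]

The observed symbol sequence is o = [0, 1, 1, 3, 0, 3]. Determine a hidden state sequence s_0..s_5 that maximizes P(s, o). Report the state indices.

path = [3, 1, 1, 0, 0, 0]

t=0: δ = [6.000e-02, 4.000e-02, 2.000e-02, 5.000e-02]  (obs o_0=0)
t=1: δ = [1.800e-03, 1.000e-02, 3.600e-03, 3.600e-03]  ψ = [0, 3, 0, 0]  (obs o_1=1)
t=2: δ = [3.000e-04, 1.500e-03, 4.000e-04, 4.000e-04]  ψ = [1, 1, 1, 1]  (obs o_2=1)
t=3: δ = [1.350e-04, 4.500e-05, 3.000e-05, 6.000e-05]  ψ = [1, 1, 1, 1]  (obs o_3=3)
t=4: δ = [1.215e-05, 4.800e-06, 8.100e-06, 4.050e-06]  ψ = [0, 3, 0, 0]  (obs o_4=0)
t=5: δ = [1.093e-06, 1.620e-07, 3.645e-07, 7.290e-07]  ψ = [0, 2, 0, 0]  (obs o_5=3)
backtrack: best end state = 0; path = [3, 1, 1, 0, 0, 0]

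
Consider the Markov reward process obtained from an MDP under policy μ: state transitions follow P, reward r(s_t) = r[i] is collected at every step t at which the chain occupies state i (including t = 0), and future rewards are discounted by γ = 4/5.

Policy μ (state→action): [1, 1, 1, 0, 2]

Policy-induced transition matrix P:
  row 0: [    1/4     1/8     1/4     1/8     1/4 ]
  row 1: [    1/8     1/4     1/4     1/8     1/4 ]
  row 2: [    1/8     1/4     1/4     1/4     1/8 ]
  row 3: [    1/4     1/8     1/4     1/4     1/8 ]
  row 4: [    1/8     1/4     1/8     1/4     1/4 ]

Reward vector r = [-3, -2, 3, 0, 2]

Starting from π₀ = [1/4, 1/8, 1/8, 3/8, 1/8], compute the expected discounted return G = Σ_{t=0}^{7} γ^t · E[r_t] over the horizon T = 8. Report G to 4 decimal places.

t=0: π = [0.2500, 0.1250, 0.1250, 0.3750, 0.1250], E[r] = -0.3750, γ^t·E[r] = -0.375000, running G = -0.375000
t=1: π = [0.2031, 0.1719, 0.2344, 0.2031, 0.1875], E[r] = 0.1250, γ^t·E[r] = 0.100000, running G = -0.275000
t=2: π = [0.1758, 0.1992, 0.2266, 0.2031, 0.1953], E[r] = 0.1445, γ^t·E[r] = 0.092500, running G = -0.182500
t=3: π = [0.1724, 0.2026, 0.2256, 0.2031, 0.1963], E[r] = 0.1470, γ^t·E[r] = 0.075250, running G = -0.107250
t=4: π = [0.1719, 0.2031, 0.2255, 0.2031, 0.1964], E[r] = 0.1473, γ^t·E[r] = 0.060325, running G = -0.046925
t=5: π = [0.1719, 0.2031, 0.2254, 0.2031, 0.1964], E[r] = 0.1473, γ^t·E[r] = 0.048273, running G = 0.001348
t=6: π = [0.1719, 0.2031, 0.2254, 0.2031, 0.1964], E[r] = 0.1473, γ^t·E[r] = 0.038619, running G = 0.039967
t=7: π = [0.1719, 0.2031, 0.2254, 0.2031, 0.1964], E[r] = 0.1473, γ^t·E[r] = 0.030896, running G = 0.070862

G = 0.0709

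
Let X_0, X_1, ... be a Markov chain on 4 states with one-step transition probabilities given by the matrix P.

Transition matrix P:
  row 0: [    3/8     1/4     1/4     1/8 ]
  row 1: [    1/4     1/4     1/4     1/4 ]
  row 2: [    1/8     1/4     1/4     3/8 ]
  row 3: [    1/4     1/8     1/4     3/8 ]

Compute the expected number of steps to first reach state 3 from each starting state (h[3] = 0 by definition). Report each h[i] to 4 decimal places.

h = [4.5714, 4.0000, 3.4286, 0.0000]

First-step conditioning: h[3] = 0; for i ≠ 3, h[i] = 1 + Σ_k P[i][k]·h[k].
  h[0] = 1 + 3/8·h[0] + 1/4·h[1] + 1/4·h[2]
  h[1] = 1 + 1/4·h[0] + 1/4·h[1] + 1/4·h[2]
  h[2] = 1 + 1/8·h[0] + 1/4·h[1] + 1/4·h[2]
Solving the 3×3 linear system over states ≠ 3 gives exactly h = [32/7, 4, 24/7, 0] (h[3] = 0 is the target).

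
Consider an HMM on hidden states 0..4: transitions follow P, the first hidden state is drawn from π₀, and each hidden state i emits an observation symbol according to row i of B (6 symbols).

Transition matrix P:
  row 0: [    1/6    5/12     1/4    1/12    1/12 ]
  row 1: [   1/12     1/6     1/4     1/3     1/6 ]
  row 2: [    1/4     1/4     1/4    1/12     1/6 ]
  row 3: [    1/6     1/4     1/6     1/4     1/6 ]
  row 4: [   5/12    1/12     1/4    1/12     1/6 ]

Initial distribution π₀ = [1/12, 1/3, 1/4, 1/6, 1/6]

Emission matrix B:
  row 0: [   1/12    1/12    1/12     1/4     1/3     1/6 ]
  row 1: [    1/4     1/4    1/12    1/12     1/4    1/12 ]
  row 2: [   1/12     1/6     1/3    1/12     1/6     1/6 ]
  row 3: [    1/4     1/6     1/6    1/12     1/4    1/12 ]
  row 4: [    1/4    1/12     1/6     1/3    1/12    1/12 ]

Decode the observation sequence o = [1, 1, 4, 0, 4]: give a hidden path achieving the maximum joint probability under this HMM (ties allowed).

t=0: δ = [6.944e-03, 8.333e-02, 4.167e-02, 2.778e-02, 1.389e-02]  (obs o_0=1)
t=1: δ = [8.681e-04, 3.472e-03, 3.472e-03, 4.630e-03, 1.157e-03]  ψ = [2, 1, 1, 1, 1]  (obs o_1=1)
t=2: δ = [2.894e-04, 2.894e-04, 1.447e-04, 2.894e-04, 6.430e-05]  ψ = [2, 3, 1, 1, 3]  (obs o_2=4)
t=3: δ = [4.019e-06, 3.014e-05, 6.028e-06, 2.411e-05, 1.206e-05]  ψ = [0, 0, 0, 1, 1]  (obs o_3=0)
t=4: δ = [1.674e-06, 1.507e-06, 1.256e-06, 2.512e-06, 4.186e-07]  ψ = [4, 3, 1, 1, 1]  (obs o_4=4)
backtrack: best end state = 3; path = [1, 2, 0, 1, 3]

path = [1, 2, 0, 1, 3]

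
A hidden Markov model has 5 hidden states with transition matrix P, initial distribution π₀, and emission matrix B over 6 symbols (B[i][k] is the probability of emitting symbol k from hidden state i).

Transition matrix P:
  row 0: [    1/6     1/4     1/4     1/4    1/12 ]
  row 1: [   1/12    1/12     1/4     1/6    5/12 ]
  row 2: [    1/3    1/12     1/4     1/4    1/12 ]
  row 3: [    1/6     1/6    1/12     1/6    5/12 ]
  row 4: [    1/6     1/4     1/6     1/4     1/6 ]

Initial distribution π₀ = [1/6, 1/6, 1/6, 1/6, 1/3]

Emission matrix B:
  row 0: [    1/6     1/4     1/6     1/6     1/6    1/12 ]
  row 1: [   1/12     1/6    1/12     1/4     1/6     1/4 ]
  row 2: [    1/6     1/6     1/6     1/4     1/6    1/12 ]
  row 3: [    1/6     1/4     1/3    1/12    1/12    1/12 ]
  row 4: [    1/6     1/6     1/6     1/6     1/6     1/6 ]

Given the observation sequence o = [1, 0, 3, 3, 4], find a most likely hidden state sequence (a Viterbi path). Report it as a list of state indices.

t=0: δ = [4.167e-02, 2.778e-02, 2.778e-02, 4.167e-02, 5.556e-02]  (obs o_0=1)
t=1: δ = [1.543e-03, 1.157e-03, 1.736e-03, 2.315e-03, 2.894e-03]  ψ = [2, 4, 0, 4, 3]  (obs o_1=0)
t=2: δ = [9.645e-05, 1.808e-04, 1.206e-04, 6.028e-05, 1.608e-04]  ψ = [2, 4, 4, 4, 3]  (obs o_2=3)
t=3: δ = [6.698e-06, 1.005e-05, 1.130e-05, 3.349e-06, 1.256e-05]  ψ = [2, 4, 1, 4, 1]  (obs o_3=3)
t=4: δ = [6.279e-07, 5.233e-07, 4.710e-07, 2.616e-07, 6.977e-07]  ψ = [2, 4, 2, 4, 1]  (obs o_4=4)
backtrack: best end state = 4; path = [4, 3, 4, 1, 4]

path = [4, 3, 4, 1, 4]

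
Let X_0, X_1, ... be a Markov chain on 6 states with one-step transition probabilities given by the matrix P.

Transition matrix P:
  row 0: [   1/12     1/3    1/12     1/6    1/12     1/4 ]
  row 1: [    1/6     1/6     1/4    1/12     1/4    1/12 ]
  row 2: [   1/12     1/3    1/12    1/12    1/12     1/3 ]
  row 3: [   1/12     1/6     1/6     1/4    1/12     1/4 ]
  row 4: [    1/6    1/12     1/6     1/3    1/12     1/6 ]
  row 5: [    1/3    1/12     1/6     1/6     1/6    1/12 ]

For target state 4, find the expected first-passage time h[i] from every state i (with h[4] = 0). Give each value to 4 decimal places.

First-step conditioning: h[4] = 0; for i ≠ 4, h[i] = 1 + Σ_k P[i][k]·h[k].
  h[0] = 1 + 1/12·h[0] + 1/3·h[1] + 1/12·h[2] + 1/6·h[3] + 1/4·h[5]
  h[1] = 1 + 1/6·h[0] + 1/6·h[1] + 1/4·h[2] + 1/12·h[3] + 1/12·h[5]
  h[2] = 1 + 1/12·h[0] + 1/3·h[1] + 1/12·h[2] + 1/12·h[3] + 1/3·h[5]
  h[3] = 1 + 1/12·h[0] + 1/6·h[1] + 1/6·h[2] + 1/4·h[3] + 1/4·h[5]
  h[5] = 1 + 1/3·h[0] + 1/12·h[1] + 1/6·h[2] + 1/6·h[3] + 1/12·h[5]
Solving the 5×5 linear system over states ≠ 4 gives exactly h = [99172/13549, 85344/13549, 98620/13549, 101636/13549, 0, 95012/13549] (h[4] = 0 is the target).

h = [7.3195, 6.2989, 7.2788, 7.5014, 0.0000, 7.0125]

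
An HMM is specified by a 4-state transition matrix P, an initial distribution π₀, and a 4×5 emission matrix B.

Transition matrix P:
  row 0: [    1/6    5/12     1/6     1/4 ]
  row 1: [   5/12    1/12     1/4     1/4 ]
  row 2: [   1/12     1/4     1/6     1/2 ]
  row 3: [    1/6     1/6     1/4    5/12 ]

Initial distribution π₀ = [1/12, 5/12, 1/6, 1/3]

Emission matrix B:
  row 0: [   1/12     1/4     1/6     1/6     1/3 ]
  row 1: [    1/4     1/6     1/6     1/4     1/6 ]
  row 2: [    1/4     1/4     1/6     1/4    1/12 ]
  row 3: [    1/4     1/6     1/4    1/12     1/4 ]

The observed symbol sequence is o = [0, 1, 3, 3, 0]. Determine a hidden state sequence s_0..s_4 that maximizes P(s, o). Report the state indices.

t=0: δ = [6.944e-03, 1.042e-01, 4.167e-02, 8.333e-02]  (obs o_0=0)
t=1: δ = [1.085e-02, 2.315e-03, 6.510e-03, 5.787e-03]  ψ = [1, 3, 1, 3]  (obs o_1=1)
t=2: δ = [3.014e-04, 1.130e-03, 4.521e-04, 2.713e-04]  ψ = [0, 0, 0, 2]  (obs o_2=3)
t=3: δ = [7.849e-05, 3.140e-05, 7.064e-05, 2.355e-05]  ψ = [1, 0, 1, 1]  (obs o_3=3)
t=4: δ = [1.090e-06, 8.176e-06, 3.270e-06, 8.830e-06]  ψ = [0, 0, 0, 2]  (obs o_4=0)
backtrack: best end state = 3; path = [1, 0, 1, 2, 3]

path = [1, 0, 1, 2, 3]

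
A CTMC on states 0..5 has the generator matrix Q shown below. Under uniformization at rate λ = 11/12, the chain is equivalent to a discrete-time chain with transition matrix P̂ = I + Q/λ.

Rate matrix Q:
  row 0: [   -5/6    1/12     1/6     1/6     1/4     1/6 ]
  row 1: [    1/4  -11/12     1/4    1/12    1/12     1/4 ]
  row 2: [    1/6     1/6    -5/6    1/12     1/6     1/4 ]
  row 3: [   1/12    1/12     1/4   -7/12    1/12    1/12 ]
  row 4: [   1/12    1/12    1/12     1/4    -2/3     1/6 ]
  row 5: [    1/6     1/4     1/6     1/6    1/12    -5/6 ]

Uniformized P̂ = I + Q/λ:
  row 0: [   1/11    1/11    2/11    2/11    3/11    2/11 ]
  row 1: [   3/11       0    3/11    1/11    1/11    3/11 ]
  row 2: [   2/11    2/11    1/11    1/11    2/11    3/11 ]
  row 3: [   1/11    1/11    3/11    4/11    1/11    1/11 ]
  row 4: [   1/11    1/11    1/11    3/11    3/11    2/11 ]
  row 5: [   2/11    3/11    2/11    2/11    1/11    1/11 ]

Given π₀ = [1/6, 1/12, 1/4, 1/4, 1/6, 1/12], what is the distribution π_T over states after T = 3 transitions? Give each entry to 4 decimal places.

t=0: π = [0.1667, 0.0833, 0.2500, 0.2500, 0.1667, 0.0833]
t=1: π = [0.1364, 0.1212, 0.1742, 0.2121, 0.1742, 0.1818]
t=2: π = [0.1453, 0.1288, 0.1804, 0.2094, 0.1632, 0.1729]
t=3: π = [0.1464, 0.1270, 0.1813, 0.2066, 0.1634, 0.1752]

π = [0.1464, 0.1270, 0.1813, 0.2066, 0.1634, 0.1752]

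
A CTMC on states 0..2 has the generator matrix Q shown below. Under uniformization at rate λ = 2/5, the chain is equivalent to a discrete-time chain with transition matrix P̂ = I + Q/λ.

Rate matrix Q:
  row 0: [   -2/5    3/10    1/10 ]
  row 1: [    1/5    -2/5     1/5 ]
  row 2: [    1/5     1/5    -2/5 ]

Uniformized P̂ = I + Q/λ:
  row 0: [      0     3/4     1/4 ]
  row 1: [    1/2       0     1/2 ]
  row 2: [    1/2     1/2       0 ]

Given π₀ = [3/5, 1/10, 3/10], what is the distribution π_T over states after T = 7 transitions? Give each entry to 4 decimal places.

π = [0.3313, 0.3984, 0.2703]

t=0: π = [0.6000, 0.1000, 0.3000]
t=1: π = [0.2000, 0.6000, 0.2000]
t=2: π = [0.4000, 0.2500, 0.3500]
t=3: π = [0.3000, 0.4750, 0.2250]
t=4: π = [0.3500, 0.3375, 0.3125]
t=5: π = [0.3250, 0.4188, 0.2563]
t=6: π = [0.3375, 0.3719, 0.2906]
t=7: π = [0.3313, 0.3984, 0.2703]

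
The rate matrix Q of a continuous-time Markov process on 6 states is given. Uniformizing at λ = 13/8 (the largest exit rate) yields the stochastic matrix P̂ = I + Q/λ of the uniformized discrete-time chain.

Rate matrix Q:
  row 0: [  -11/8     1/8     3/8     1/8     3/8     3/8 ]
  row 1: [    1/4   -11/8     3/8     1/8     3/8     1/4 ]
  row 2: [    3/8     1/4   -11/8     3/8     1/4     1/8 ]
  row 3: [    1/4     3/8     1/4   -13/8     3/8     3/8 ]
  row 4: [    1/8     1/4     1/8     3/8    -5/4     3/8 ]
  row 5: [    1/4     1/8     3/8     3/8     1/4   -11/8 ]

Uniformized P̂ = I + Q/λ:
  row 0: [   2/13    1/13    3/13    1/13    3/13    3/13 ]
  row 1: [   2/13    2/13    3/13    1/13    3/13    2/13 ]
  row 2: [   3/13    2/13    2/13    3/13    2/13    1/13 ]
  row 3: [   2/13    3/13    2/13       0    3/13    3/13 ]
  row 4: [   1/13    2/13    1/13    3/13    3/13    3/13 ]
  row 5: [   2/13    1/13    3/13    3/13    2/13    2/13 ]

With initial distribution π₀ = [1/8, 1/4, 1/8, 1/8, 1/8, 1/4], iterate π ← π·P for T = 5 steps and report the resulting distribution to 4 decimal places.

t=0: π = [0.1250, 0.2500, 0.1250, 0.1250, 0.1250, 0.2500]
t=1: π = [0.1538, 0.1346, 0.1923, 0.1442, 0.2019, 0.1731]
t=2: π = [0.1531, 0.1398, 0.1738, 0.1531, 0.2027, 0.1775]
t=3: π = [0.1516, 0.1402, 0.1744, 0.1504, 0.2037, 0.1796]
t=4: π = [0.1516, 0.1399, 0.1744, 0.1512, 0.2035, 0.1793]
t=5: π = [0.1516, 0.1400, 0.1744, 0.1510, 0.2036, 0.1794]

π = [0.1516, 0.1400, 0.1744, 0.1510, 0.2036, 0.1794]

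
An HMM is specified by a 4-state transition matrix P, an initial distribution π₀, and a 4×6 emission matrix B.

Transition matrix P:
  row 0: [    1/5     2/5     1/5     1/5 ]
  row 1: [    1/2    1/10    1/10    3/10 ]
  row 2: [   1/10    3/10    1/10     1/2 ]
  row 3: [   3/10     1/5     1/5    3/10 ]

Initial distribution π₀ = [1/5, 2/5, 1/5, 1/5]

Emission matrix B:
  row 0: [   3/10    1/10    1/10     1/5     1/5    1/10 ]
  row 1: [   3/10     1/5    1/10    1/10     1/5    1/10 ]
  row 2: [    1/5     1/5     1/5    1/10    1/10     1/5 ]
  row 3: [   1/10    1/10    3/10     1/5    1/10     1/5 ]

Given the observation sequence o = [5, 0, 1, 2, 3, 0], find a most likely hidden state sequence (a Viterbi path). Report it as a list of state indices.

t=0: δ = [2.000e-02, 4.000e-02, 4.000e-02, 4.000e-02]  (obs o_0=5)
t=1: δ = [6.000e-03, 3.600e-03, 1.600e-03, 2.000e-03]  ψ = [1, 2, 3, 2]  (obs o_1=0)
t=2: δ = [1.800e-04, 4.800e-04, 2.400e-04, 1.200e-04]  ψ = [1, 0, 0, 0]  (obs o_2=1)
t=3: δ = [2.400e-05, 7.200e-06, 9.600e-06, 4.320e-05]  ψ = [1, 0, 1, 1]  (obs o_3=2)
t=4: δ = [2.592e-06, 9.600e-07, 8.640e-07, 2.592e-06]  ψ = [3, 0, 3, 3]  (obs o_4=3)
t=5: δ = [2.333e-07, 3.110e-07, 1.037e-07, 7.776e-08]  ψ = [3, 0, 0, 3]  (obs o_5=0)
backtrack: best end state = 1; path = [1, 0, 1, 3, 0, 1]

path = [1, 0, 1, 3, 0, 1]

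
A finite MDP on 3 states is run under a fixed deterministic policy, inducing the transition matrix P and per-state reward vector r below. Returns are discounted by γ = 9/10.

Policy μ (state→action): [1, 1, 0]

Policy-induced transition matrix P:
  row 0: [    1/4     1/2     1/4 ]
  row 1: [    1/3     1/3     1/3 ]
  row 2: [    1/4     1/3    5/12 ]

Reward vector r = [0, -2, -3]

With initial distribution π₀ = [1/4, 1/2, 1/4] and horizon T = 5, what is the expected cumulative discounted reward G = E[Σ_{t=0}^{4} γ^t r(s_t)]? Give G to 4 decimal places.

t=0: π = [0.2500, 0.5000, 0.2500], E[r] = -1.7500, γ^t·E[r] = -1.750000, running G = -1.750000
t=1: π = [0.2917, 0.3750, 0.3333], E[r] = -1.7500, γ^t·E[r] = -1.575000, running G = -3.325000
t=2: π = [0.2813, 0.3819, 0.3368], E[r] = -1.7743, γ^t·E[r] = -1.437188, running G = -4.762188
t=3: π = [0.2818, 0.3802, 0.3380], E[r] = -1.7743, γ^t·E[r] = -1.293469, running G = -6.055656
t=4: π = [0.2817, 0.3803, 0.3380], E[r] = -1.7746, γ^t·E[r] = -1.164343, running G = -7.220000

G = -7.2200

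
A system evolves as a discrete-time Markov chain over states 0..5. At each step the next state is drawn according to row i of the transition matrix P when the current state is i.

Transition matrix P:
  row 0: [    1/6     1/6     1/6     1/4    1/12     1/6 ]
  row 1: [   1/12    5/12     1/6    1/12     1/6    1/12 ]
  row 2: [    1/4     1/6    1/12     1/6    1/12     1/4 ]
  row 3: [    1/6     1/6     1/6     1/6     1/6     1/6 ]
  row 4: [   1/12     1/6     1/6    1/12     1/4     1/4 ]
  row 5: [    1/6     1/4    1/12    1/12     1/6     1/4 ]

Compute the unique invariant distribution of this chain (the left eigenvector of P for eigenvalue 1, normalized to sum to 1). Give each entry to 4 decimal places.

π = [0.1450, 0.2430, 0.1395, 0.1300, 0.1560, 0.1866]

Balance equations π_j = Σ_i π_i·P[i][j]:
  π_0 = 1/6·π_0 + 1/12·π_1 + 1/4·π_2 + 1/6·π_3 + 1/12·π_4 + 1/6·π_5
  π_1 = 1/6·π_0 + 5/12·π_1 + 1/6·π_2 + 1/6·π_3 + 1/6·π_4 + 1/4·π_5
  π_2 = 1/6·π_0 + 1/6·π_1 + 1/12·π_2 + 1/6·π_3 + 1/6·π_4 + 1/12·π_5
  π_3 = 1/4·π_0 + 1/12·π_1 + 1/6·π_2 + 1/6·π_3 + 1/12·π_4 + 1/12·π_5
  π_4 = 1/12·π_0 + 1/6·π_1 + 1/12·π_2 + 1/6·π_3 + 1/4·π_4 + 1/6·π_5
  normalize: π_0 + π_1 + π_2 + π_3 + π_4 + π_5 = 1
Solving the linear system gives exactly π = [24854/171349, 41630/171349, 23902/171349, 22269/171349, 26722/171349, 31972/171349].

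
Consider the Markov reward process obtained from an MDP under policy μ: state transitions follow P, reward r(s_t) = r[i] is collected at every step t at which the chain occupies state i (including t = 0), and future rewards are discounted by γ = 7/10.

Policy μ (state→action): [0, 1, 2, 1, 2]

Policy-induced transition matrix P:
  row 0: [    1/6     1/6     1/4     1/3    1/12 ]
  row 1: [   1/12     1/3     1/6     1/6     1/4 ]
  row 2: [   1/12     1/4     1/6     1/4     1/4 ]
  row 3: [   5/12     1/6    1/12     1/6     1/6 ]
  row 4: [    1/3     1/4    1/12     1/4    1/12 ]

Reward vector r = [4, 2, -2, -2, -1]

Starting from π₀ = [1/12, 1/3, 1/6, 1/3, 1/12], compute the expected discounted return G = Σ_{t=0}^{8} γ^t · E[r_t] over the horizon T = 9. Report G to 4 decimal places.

G = 0.8840

t=0: π = [0.0833, 0.3333, 0.1667, 0.3333, 0.0833], E[r] = -0.0833, γ^t·E[r] = -0.083333, running G = -0.083333
t=1: π = [0.2222, 0.2431, 0.1389, 0.2014, 0.1944], E[r] = 0.5000, γ^t·E[r] = 0.350000, running G = 0.266667
t=2: π = [0.2176, 0.2350, 0.1522, 0.2315, 0.1638], E[r] = 0.4091, γ^t·E[r] = 0.200480, running G = 0.467147
t=3: π = [0.2196, 0.2322, 0.1519, 0.2293, 0.1671], E[r] = 0.4132, γ^t·E[r] = 0.141726, running G = 0.608873
t=4: π = [0.2198, 0.2319, 0.1519, 0.2298, 0.1664], E[r] = 0.4133, γ^t·E[r] = 0.099221, running G = 0.708094
t=5: π = [0.2199, 0.2319, 0.1520, 0.2298, 0.1665], E[r] = 0.4132, γ^t·E[r] = 0.069440, running G = 0.777534
t=6: π = [0.2199, 0.2318, 0.1520, 0.2298, 0.1665], E[r] = 0.4131, γ^t·E[r] = 0.048607, running G = 0.826140
t=7: π = [0.2199, 0.2318, 0.1520, 0.2298, 0.1665], E[r] = 0.4132, γ^t·E[r] = 0.034025, running G = 0.860165
t=8: π = [0.2199, 0.2318, 0.1520, 0.2298, 0.1665], E[r] = 0.4131, γ^t·E[r] = 0.023817, running G = 0.883982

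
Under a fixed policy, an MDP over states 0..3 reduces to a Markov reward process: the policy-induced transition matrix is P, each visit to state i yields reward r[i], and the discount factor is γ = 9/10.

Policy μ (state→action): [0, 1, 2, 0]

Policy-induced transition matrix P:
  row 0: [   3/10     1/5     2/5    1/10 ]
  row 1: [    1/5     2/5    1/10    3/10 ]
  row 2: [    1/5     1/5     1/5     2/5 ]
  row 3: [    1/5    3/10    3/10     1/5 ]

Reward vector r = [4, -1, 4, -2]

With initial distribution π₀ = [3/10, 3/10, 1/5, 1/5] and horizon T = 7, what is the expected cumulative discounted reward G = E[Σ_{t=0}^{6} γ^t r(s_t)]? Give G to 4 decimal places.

G = 5.8834

t=0: π = [0.3000, 0.3000, 0.2000, 0.2000], E[r] = 1.3000, γ^t·E[r] = 1.300000, running G = 1.300000
t=1: π = [0.2300, 0.2800, 0.2500, 0.2400], E[r] = 1.1600, γ^t·E[r] = 1.044000, running G = 2.344000
t=2: π = [0.2230, 0.2800, 0.2420, 0.2550], E[r] = 1.0700, γ^t·E[r] = 0.866700, running G = 3.210700
t=3: π = [0.2223, 0.2815, 0.2421, 0.2541], E[r] = 1.0679, γ^t·E[r] = 0.778499, running G = 3.989199
t=4: π = [0.2222, 0.2817, 0.2417, 0.2543], E[r] = 1.0654, γ^t·E[r] = 0.699016, running G = 4.688215
t=5: π = [0.2222, 0.2818, 0.2417, 0.2543], E[r] = 1.0654, γ^t·E[r] = 0.629089, running G = 5.317304
t=6: π = [0.2222, 0.2818, 0.2417, 0.2543], E[r] = 1.0653, γ^t·E[r] = 0.566142, running G = 5.883445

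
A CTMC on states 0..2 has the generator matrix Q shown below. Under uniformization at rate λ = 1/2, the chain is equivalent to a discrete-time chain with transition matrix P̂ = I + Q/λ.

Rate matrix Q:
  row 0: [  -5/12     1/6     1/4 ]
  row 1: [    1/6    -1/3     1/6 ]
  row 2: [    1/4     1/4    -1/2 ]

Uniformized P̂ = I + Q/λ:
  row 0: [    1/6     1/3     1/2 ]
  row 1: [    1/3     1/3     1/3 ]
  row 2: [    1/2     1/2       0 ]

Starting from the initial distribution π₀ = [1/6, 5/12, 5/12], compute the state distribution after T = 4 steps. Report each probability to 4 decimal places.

π = [0.3236, 0.3796, 0.2968]

t=0: π = [0.1667, 0.4167, 0.4167]
t=1: π = [0.3750, 0.4028, 0.2222]
t=2: π = [0.3079, 0.3704, 0.3218]
t=3: π = [0.3356, 0.3870, 0.2774]
t=4: π = [0.3236, 0.3796, 0.2968]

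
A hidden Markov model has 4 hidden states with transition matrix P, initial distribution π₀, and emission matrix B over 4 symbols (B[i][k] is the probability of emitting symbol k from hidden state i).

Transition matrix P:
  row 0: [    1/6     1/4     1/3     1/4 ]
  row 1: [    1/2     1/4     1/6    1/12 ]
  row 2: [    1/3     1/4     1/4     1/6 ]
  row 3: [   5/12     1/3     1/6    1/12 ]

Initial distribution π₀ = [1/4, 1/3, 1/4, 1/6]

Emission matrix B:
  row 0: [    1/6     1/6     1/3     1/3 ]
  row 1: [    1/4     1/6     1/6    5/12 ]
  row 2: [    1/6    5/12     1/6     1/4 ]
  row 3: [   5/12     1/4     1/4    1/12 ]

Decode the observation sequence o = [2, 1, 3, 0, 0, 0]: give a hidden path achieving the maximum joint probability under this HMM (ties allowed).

path = [0, 2, 0, 3, 0, 3]

t=0: δ = [8.333e-02, 5.556e-02, 4.167e-02, 4.167e-02]  (obs o_0=2)
t=1: δ = [4.630e-03, 3.472e-03, 1.157e-02, 5.208e-03]  ψ = [1, 0, 0, 0]  (obs o_1=1)
t=2: δ = [1.286e-03, 1.206e-03, 7.234e-04, 1.608e-04]  ψ = [2, 2, 2, 2]  (obs o_2=3)
t=3: δ = [1.005e-04, 8.038e-05, 7.144e-05, 1.340e-04]  ψ = [1, 0, 0, 0]  (obs o_3=0)
t=4: δ = [9.303e-06, 1.116e-05, 5.582e-06, 1.047e-05]  ψ = [3, 3, 0, 0]  (obs o_4=0)
t=5: δ = [9.303e-07, 8.721e-07, 5.168e-07, 9.690e-07]  ψ = [1, 3, 0, 0]  (obs o_5=0)
backtrack: best end state = 3; path = [0, 2, 0, 3, 0, 3]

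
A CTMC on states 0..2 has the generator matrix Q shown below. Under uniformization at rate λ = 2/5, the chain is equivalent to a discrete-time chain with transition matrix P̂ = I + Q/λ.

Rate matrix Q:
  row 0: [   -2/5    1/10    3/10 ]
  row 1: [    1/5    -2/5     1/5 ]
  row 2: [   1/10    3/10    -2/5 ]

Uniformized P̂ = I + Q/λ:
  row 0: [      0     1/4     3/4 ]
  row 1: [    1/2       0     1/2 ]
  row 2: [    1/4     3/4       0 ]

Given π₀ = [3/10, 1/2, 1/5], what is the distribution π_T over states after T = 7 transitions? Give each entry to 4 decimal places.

t=0: π = [0.3000, 0.5000, 0.2000]
t=1: π = [0.3000, 0.2250, 0.4750]
t=2: π = [0.2313, 0.4313, 0.3375]
t=3: π = [0.3000, 0.3109, 0.3891]
t=4: π = [0.2527, 0.3668, 0.3805]
t=5: π = [0.2785, 0.3485, 0.3729]
t=6: π = [0.2675, 0.3493, 0.3832]
t=7: π = [0.2705, 0.3542, 0.3753]

π = [0.2705, 0.3542, 0.3753]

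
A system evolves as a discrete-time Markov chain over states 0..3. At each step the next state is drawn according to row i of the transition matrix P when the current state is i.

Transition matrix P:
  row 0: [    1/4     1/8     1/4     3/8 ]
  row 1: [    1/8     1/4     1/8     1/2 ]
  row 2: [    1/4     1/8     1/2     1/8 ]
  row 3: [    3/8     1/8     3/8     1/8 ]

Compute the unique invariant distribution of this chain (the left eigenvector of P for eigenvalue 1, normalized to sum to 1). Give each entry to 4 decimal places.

Balance equations π_j = Σ_i π_i·P[i][j]:
  π_0 = 1/4·π_0 + 1/8·π_1 + 1/4·π_2 + 3/8·π_3
  π_1 = 1/8·π_0 + 1/4·π_1 + 1/8·π_2 + 1/8·π_3
  π_2 = 1/4·π_0 + 1/8·π_1 + 1/2·π_2 + 3/8·π_3
  normalize: π_0 + π_1 + π_2 + π_3 = 1
Solving the linear system gives exactly π = [57/217, 1/7, 76/217, 53/217].

π = [0.2627, 0.1429, 0.3502, 0.2442]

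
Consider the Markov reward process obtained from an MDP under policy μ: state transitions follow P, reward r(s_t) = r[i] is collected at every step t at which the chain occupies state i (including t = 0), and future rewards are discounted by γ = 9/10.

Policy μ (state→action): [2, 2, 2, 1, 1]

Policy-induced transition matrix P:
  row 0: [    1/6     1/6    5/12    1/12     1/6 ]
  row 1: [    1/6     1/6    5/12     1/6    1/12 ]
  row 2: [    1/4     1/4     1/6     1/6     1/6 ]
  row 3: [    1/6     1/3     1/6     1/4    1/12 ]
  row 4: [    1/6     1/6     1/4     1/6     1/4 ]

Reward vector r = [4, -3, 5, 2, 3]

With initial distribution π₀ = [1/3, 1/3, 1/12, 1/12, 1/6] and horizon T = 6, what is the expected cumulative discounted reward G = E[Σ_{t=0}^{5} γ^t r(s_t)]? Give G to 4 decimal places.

t=0: π = [0.3333, 0.3333, 0.0833, 0.0833, 0.1667], E[r] = 1.4167, γ^t·E[r] = 1.416667, running G = 1.416667
t=1: π = [0.1736, 0.1875, 0.3472, 0.1458, 0.1458], E[r] = 2.5972, γ^t·E[r] = 2.337500, running G = 3.754167
t=2: π = [0.1956, 0.2199, 0.2691, 0.1644, 0.1510], E[r] = 2.2500, γ^t·E[r] = 1.822500, running G = 5.576667
t=3: π = [0.1891, 0.2165, 0.2831, 0.1641, 0.1472], E[r] = 2.2924, γ^t·E[r] = 1.671152, running G = 7.247819
t=4: π = [0.1903, 0.2176, 0.2803, 0.1646, 0.1472], E[r] = 2.2807, γ^t·E[r] = 1.496375, running G = 8.744194
t=5: π = [0.1900, 0.2175, 0.2809, 0.1645, 0.1471], E[r] = 2.2826, γ^t·E[r] = 1.347828, running G = 10.092022

G = 10.0920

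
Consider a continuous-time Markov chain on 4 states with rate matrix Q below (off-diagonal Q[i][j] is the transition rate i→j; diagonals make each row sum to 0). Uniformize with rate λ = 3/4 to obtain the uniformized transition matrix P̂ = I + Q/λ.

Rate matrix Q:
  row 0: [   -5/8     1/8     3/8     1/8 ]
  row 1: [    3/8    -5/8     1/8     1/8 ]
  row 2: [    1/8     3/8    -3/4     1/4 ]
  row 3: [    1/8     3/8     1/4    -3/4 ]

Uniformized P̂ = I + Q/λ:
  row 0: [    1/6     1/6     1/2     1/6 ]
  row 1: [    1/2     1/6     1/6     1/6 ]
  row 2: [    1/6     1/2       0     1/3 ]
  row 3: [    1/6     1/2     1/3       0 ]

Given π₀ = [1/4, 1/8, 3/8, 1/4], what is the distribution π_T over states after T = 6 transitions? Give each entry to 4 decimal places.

π = [0.2692, 0.3074, 0.2454, 0.1780]

t=0: π = [0.2500, 0.1250, 0.3750, 0.2500]
t=1: π = [0.2083, 0.3750, 0.2292, 0.1875]
t=2: π = [0.2917, 0.3056, 0.2292, 0.1736]
t=3: π = [0.2685, 0.3009, 0.2546, 0.1759]
t=4: π = [0.2670, 0.3102, 0.2431, 0.1798]
t=5: π = [0.2701, 0.3076, 0.2451, 0.1772]
t=6: π = [0.2692, 0.3074, 0.2454, 0.1780]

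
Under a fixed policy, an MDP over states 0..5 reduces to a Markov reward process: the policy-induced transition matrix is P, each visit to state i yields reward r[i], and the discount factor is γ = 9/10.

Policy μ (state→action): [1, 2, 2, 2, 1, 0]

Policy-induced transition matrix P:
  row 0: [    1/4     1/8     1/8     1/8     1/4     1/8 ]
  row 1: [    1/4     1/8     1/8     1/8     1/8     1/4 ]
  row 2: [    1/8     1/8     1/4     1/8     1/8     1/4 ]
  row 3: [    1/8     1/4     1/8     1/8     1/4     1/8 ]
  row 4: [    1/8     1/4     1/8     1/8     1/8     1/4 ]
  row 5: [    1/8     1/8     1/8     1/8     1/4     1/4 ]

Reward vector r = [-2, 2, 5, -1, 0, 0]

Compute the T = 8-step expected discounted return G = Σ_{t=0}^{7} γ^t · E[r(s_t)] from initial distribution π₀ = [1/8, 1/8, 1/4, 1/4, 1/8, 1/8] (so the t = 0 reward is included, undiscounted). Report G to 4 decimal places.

t=0: π = [0.1250, 0.1250, 0.2500, 0.2500, 0.1250, 0.1250], E[r] = 1.0000, γ^t·E[r] = 1.000000, running G = 1.000000
t=1: π = [0.1563, 0.1719, 0.1563, 0.1250, 0.1875, 0.2031], E[r] = 0.6875, γ^t·E[r] = 0.618750, running G = 1.618750
t=2: π = [0.1660, 0.1641, 0.1445, 0.1250, 0.1855, 0.2148], E[r] = 0.5938, γ^t·E[r] = 0.480938, running G = 2.099688
t=3: π = [0.1663, 0.1638, 0.1431, 0.1250, 0.1882, 0.2136], E[r] = 0.5854, γ^t·E[r] = 0.426792, running G = 2.526480
t=4: π = [0.1663, 0.1642, 0.1429, 0.1250, 0.1881, 0.2136], E[r] = 0.5852, γ^t·E[r] = 0.383953, running G = 2.910433
t=5: π = [0.1663, 0.1641, 0.1429, 0.1250, 0.1881, 0.2136], E[r] = 0.5850, γ^t·E[r] = 0.345423, running G = 3.255856
t=6: π = [0.1663, 0.1641, 0.1429, 0.1250, 0.1881, 0.2136], E[r] = 0.5850, γ^t·E[r] = 0.310869, running G = 3.566724
t=7: π = [0.1663, 0.1641, 0.1429, 0.1250, 0.1881, 0.2136], E[r] = 0.5850, γ^t·E[r] = 0.279781, running G = 3.846506

G = 3.8465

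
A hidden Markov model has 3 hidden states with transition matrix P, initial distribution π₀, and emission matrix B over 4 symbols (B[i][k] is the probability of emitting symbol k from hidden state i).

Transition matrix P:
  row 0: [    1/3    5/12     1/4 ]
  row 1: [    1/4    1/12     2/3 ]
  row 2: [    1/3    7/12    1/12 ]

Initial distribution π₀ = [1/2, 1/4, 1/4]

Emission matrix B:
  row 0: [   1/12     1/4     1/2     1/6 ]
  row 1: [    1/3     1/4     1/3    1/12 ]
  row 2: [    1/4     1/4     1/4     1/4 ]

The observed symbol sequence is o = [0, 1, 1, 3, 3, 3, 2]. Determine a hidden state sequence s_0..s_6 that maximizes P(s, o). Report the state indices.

t=0: δ = [4.167e-02, 8.333e-02, 6.250e-02]  (obs o_0=0)
t=1: δ = [5.208e-03, 9.115e-03, 1.389e-02]  ψ = [1, 2, 1]  (obs o_1=1)
t=2: δ = [1.157e-03, 2.025e-03, 1.519e-03]  ψ = [2, 2, 1]  (obs o_2=1)
t=3: δ = [8.439e-05, 7.385e-05, 3.376e-04]  ψ = [1, 2, 1]  (obs o_3=3)
t=4: δ = [1.875e-05, 1.641e-05, 1.231e-05]  ψ = [2, 2, 1]  (obs o_4=3)
t=5: δ = [1.042e-06, 6.512e-07, 2.735e-06]  ψ = [0, 0, 1]  (obs o_5=3)
t=6: δ = [4.558e-07, 5.318e-07, 1.085e-07]  ψ = [2, 2, 1]  (obs o_6=2)
backtrack: best end state = 1; path = [1, 2, 1, 2, 1, 2, 1]

path = [1, 2, 1, 2, 1, 2, 1]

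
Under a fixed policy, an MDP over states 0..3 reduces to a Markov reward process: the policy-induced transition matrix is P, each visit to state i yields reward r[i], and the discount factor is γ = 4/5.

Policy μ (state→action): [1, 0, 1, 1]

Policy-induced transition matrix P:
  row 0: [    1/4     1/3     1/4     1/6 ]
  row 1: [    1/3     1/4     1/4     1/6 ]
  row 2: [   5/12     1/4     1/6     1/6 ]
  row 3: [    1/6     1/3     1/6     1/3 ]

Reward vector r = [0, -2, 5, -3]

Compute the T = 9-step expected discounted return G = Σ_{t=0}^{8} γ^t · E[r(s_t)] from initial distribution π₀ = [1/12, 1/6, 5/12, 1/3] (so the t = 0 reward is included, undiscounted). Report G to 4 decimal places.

t=0: π = [0.0833, 0.1667, 0.4167, 0.3333], E[r] = 0.7500, γ^t·E[r] = 0.750000, running G = 0.750000
t=1: π = [0.3056, 0.2847, 0.1875, 0.2222], E[r] = -0.2986, γ^t·E[r] = -0.238889, running G = 0.511111
t=2: π = [0.2865, 0.2940, 0.2159, 0.2037], E[r] = -0.1198, γ^t·E[r] = -0.076667, running G = 0.434444
t=3: π = [0.2935, 0.2908, 0.2150, 0.2006], E[r] = -0.1084, γ^t·E[r] = -0.055481, running G = 0.378963
t=4: π = [0.2934, 0.2912, 0.2154, 0.2001], E[r] = -0.1059, γ^t·E[r] = -0.043356, running G = 0.335607
t=5: π = [0.2935, 0.2911, 0.2154, 0.2000], E[r] = -0.1054, γ^t·E[r] = -0.034539, running G = 0.301067
t=6: π = [0.2935, 0.2911, 0.2154, 0.2000], E[r] = -0.1053, γ^t·E[r] = -0.027614, running G = 0.273453
t=7: π = [0.2935, 0.2911, 0.2154, 0.2000], E[r] = -0.1053, γ^t·E[r] = -0.022089, running G = 0.251364
t=8: π = [0.2935, 0.2911, 0.2154, 0.2000], E[r] = -0.1053, γ^t·E[r] = -0.017671, running G = 0.233694

G = 0.2337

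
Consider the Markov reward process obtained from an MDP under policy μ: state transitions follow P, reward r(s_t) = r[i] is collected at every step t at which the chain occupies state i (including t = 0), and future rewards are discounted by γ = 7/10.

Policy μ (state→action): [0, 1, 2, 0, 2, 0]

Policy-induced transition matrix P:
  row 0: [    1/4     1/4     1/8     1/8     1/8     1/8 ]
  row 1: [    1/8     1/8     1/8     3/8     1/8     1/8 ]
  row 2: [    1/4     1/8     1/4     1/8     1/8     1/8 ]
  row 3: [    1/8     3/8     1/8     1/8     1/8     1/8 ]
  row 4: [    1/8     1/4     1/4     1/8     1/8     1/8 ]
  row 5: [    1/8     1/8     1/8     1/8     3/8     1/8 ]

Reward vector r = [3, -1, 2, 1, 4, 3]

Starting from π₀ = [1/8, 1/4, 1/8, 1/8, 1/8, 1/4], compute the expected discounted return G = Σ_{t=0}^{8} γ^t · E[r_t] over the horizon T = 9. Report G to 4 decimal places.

G = 5.7736

t=0: π = [0.1250, 0.2500, 0.1250, 0.1250, 0.1250, 0.2500], E[r] = 1.7500, γ^t·E[r] = 1.750000, running G = 1.750000
t=1: π = [0.1563, 0.1875, 0.1563, 0.1875, 0.1875, 0.1250], E[r] = 1.9063, γ^t·E[r] = 1.334375, running G = 3.084375
t=2: π = [0.1641, 0.2148, 0.1680, 0.1719, 0.1563, 0.1250], E[r] = 1.7852, γ^t·E[r] = 0.874727, running G = 3.959102
t=3: π = [0.1665, 0.2080, 0.1655, 0.1787, 0.1563, 0.1250], E[r] = 1.8013, γ^t·E[r] = 0.617835, running G = 4.576937
t=4: π = [0.1665, 0.2100, 0.1652, 0.1770, 0.1563, 0.1250], E[r] = 1.7969, γ^t·E[r] = 0.431444, running G = 5.008381
t=5: π = [0.1665, 0.2096, 0.1652, 0.1775, 0.1563, 0.1250], E[r] = 1.7977, γ^t·E[r] = 0.302135, running G = 5.310517
t=6: π = [0.1665, 0.2097, 0.1652, 0.1774, 0.1563, 0.1250], E[r] = 1.7974, γ^t·E[r] = 0.211463, running G = 5.521980
t=7: π = [0.1665, 0.2097, 0.1652, 0.1774, 0.1563, 0.1250], E[r] = 1.7975, γ^t·E[r] = 0.148029, running G = 5.670009
t=8: π = [0.1665, 0.2097, 0.1652, 0.1774, 0.1563, 0.1250], E[r] = 1.7974, γ^t·E[r] = 0.103619, running G = 5.773628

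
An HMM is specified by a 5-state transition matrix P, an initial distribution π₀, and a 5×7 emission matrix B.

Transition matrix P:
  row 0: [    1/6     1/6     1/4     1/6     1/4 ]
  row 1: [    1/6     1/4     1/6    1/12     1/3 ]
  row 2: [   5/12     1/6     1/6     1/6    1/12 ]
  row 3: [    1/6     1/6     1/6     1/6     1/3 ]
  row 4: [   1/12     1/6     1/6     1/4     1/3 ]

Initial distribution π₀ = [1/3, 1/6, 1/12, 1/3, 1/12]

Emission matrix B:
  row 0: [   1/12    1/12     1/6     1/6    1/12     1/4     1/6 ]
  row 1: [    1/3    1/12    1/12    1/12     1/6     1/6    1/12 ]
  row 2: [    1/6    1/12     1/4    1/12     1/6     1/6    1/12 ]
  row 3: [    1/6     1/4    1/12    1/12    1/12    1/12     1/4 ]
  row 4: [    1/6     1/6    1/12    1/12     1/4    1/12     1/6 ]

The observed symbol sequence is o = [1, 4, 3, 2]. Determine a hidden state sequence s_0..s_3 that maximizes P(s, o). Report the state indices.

path = [3, 2, 0, 2]

t=0: δ = [2.778e-02, 1.389e-02, 6.944e-03, 8.333e-02, 1.389e-02]  (obs o_0=1)
t=1: δ = [1.157e-03, 2.315e-03, 2.315e-03, 1.157e-03, 6.944e-03]  ψ = [3, 3, 3, 3, 3]  (obs o_1=4)
t=2: δ = [1.608e-04, 9.645e-05, 9.645e-05, 1.447e-04, 1.929e-04]  ψ = [2, 4, 4, 4, 4]  (obs o_2=3)
t=3: δ = [6.698e-06, 2.679e-06, 1.005e-05, 4.019e-06, 5.358e-06]  ψ = [2, 4, 0, 4, 4]  (obs o_3=2)
backtrack: best end state = 2; path = [3, 2, 0, 2]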